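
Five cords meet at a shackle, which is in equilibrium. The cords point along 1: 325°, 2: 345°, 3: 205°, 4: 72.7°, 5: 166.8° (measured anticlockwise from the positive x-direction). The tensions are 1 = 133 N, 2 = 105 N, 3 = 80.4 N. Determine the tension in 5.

Resolve: ΣF_x = 133 cos 325° + 105 cos 345° + 80.4 cos 205° + T_4 cos 72.7° + T_5 cos 166.8° = 0.
        ΣF_y = 133 sin 325° + 105 sin 345° + 80.4 sin 205° + T_4 sin 72.7° + T_5 sin 166.8° = 0.
The known terms sum to (137.5, -137.4) N, so 0.2974 T_4 − 0.9736 T_5 = -137.5 and 0.9548 T_4 + 0.2284 T_5 = 137.4.
Solving simultaneously: T_4 = 102.7 N, T_5 = 172.6 N.

T_5 ≈ 173 N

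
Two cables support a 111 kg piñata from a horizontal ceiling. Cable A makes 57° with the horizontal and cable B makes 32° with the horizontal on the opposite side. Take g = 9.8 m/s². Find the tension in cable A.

Weight W = 111 × 9.8 = 1088 N acts straight down.
Horizontal: T_A cos 57° = T_B cos 32°  →  T_B = 0.6422 T_A.
Vertical: T_A sin 57° + T_B sin 32° = 1088.
Substituting the horizontal relation into the vertical equation gives 1.179 T_A = 1088, so T_A = 922.6 N.

T_A ≈ 923 N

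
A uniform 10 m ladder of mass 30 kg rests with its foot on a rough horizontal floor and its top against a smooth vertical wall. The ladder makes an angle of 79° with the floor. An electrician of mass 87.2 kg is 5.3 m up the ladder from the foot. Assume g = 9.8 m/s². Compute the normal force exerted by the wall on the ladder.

N_wall ≈ 117 N

Torques about the foot: N_wall · 10 sin 79° = 30×9.8×5 cos 79° + 87.2×9.8×5.3 cos 79° → N_wall = 116.61 N.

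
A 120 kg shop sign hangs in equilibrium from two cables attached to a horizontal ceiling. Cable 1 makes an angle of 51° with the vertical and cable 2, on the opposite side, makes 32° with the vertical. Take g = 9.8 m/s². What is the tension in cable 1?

Angles from the horizontal: cable 1 is 90° − 51° = 39°, cable 2 is 90° − 32° = 58°.
Weight W = 120 × 9.8 = 1176 N acts straight down.
Horizontal: T_1 cos 39° = T_2 cos 58°  →  T_2 = 1.467 T_1.
Vertical: T_1 sin 39° + T_2 sin 58° = 1176.
Substituting the horizontal relation into the vertical equation gives 1.873 T_1 = 1176, so T_1 = 627.9 N.

T_1 ≈ 628 N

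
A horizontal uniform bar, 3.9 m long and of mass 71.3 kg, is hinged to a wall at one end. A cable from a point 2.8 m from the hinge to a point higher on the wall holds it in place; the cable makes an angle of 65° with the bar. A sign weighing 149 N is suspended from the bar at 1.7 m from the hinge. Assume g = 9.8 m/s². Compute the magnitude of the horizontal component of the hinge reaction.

Take torques about the hinge: T sin 65° · 2.8 = 71.3×9.8×1.95 + 149×1.7 = 1615.8 N·m.
So T = 1615.8 / (0.9063 × 2.8) = 636.74 N.
ΣF_x = 0: H_x = T cos 65° = 269.1 N.

H_x ≈ 269 N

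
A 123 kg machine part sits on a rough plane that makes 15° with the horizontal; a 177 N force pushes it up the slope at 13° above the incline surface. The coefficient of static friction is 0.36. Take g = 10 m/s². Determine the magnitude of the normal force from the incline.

Axes along / perpendicular to the incline. W sin 15° = 318.3 N down-slope; W cos 15° = 1188 N into the surface.
Perpendicular: N = W cos 15° − P sin 13° = 1188 − 39.82 = 1148 N.
Along incline: P cos 13° + f = W sin 15° (friction acts up-slope) → f = 318.3 − 172.5 = 145.9 N.
|f| = 145.9 N ≤ μN = 413.4 N, so the machine part is indeed static.

N ≈ 1150 N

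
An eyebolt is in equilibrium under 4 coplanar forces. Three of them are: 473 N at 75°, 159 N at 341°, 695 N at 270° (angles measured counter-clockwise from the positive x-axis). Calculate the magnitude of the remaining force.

F ≈ 398 N

Sum the known components: ΣF_x = 272.8 N, ΣF_y = -289.9 N.
For equilibrium the remaining force must supply (−ΣF_x, −ΣF_y) = (-272.8, 289.9) N.
Magnitude = √((-272.8)² + (289.9)²) = 398 N; direction = atan2(289.9, -272.8) = 133.3°.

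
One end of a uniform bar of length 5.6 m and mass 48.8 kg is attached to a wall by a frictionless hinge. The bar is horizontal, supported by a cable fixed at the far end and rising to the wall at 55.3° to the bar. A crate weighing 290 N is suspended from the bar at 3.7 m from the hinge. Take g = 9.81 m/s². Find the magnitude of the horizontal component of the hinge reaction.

H_x ≈ 298 N

Take torques about the hinge: T sin 55.3° · 5.6 = 48.8×9.81×2.8 + 290×3.7 = 2413.4 N·m.
So T = 2413.4 / (0.8221 × 5.6) = 524.2 N.
ΣF_x = 0: H_x = T cos 55.3° = 298.42 N.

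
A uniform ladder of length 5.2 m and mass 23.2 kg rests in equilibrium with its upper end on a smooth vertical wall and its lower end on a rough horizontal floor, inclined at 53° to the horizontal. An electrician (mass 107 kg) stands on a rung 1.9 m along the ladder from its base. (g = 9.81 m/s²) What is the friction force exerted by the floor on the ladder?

f ≈ 375 N

Torques about the foot: N_wall · 5.2 sin 53° = 23.2×9.81×2.6 cos 53° + 107×9.81×1.9 cos 53° → N_wall = 374.76 N.
ΣF_x = 0: f_floor = N_wall = 374.76 N.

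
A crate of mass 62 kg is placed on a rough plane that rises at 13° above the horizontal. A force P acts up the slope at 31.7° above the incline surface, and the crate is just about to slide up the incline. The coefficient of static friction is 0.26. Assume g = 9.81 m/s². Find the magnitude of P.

On the verge of sliding up the incline, friction equals μN and acts down the slope.
Perpendicular: N + P sin 31.7° = W cos 13° = 592.6 N.
Along incline: P cos 31.7° = W sin 13° + μN  with W sin 13° = 136.8 N.
Solving the pair for P and N: P = 294.6 N, N = 437.8 N (and f = μN = 113.8 N).

P ≈ 295 N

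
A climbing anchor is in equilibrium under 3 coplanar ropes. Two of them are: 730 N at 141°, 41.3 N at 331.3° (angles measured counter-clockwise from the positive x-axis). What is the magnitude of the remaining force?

Sum the known components: ΣF_x = -531.1 N, ΣF_y = 439.6 N.
For equilibrium the remaining force must supply (−ΣF_x, −ΣF_y) = (531.1, -439.6) N.
Magnitude = √((531.1)² + (-439.6)²) = 689.4 N; direction = atan2(-439.6, 531.1) = 320.4°.

F ≈ 689 N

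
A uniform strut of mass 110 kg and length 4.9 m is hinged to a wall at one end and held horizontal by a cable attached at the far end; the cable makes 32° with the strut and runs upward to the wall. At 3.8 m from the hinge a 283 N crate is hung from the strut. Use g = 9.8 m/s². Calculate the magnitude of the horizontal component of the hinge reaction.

H_x ≈ 1210 N

Take torques about the hinge: T sin 32° · 4.9 = 110×9.8×2.45 + 283×3.8 = 3716.5 N·m.
So T = 3716.5 / (0.5299 × 4.9) = 1431.3 N.
ΣF_x = 0: H_x = T cos 32° = 1213.8 N.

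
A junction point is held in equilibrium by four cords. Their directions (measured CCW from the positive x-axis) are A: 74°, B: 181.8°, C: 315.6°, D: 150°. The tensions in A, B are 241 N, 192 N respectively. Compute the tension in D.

Resolve: ΣF_x = 241 cos 74° + 192 cos 181.8° + T_C cos 315.6° + T_D cos 150° = 0.
        ΣF_y = 241 sin 74° + 192 sin 181.8° + T_C sin 315.6° + T_D sin 150° = 0.
The known terms sum to (-125.5, 225.6) N, so 0.7145 T_C − 0.8660 T_D = 125.5 and -0.6997 T_C + 0.5000 T_D = -225.6.
Solving simultaneously: T_C = 533.5 N, T_D = 295.2 N.

T_D ≈ 295 N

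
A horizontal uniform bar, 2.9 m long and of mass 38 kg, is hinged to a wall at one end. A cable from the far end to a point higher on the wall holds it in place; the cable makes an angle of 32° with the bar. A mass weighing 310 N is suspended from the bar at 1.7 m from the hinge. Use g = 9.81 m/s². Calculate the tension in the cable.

T ≈ 695 N

Take torques about the hinge: T sin 32° · 2.9 = 38×9.81×1.45 + 310×1.7 = 1067.5 N·m.
So T = 1067.5 / (0.5299 × 2.9) = 694.66 N.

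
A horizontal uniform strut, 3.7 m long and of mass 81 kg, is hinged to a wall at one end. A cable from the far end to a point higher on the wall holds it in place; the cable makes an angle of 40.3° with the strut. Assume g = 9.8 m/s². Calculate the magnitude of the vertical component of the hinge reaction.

|H_y| ≈ 397 N

Take torques about the hinge: T sin 40.3° · 3.7 = 81×9.8×1.85 = 1468.5 N·m.
So T = 1468.5 / (0.6468 × 3.7) = 613.65 N.
ΣF_y = 0: H_y = (81×9.8) − T sin 40.3° = 793.8 − 396.9 = 396.9 N.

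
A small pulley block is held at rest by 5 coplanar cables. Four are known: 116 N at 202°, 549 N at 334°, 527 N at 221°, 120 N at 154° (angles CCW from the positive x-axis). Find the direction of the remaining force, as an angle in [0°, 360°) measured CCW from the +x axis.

θ ≈ 78.3°

Sum the known components: ΣF_x = -119.7 N, ΣF_y = -577.3 N.
For equilibrium the remaining force must supply (−ΣF_x, −ΣF_y) = (119.7, 577.3) N.
Magnitude = √((119.7)² + (577.3)²) = 589.5 N; direction = atan2(577.3, 119.7) = 78.3°.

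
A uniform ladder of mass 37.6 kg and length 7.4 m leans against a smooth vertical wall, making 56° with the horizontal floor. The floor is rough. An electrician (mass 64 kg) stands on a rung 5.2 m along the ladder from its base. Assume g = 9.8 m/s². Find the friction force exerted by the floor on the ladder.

Torques about the foot: N_wall · 7.4 sin 56° = 37.6×9.8×3.7 cos 56° + 64×9.8×5.2 cos 56° → N_wall = 421.55 N.
ΣF_x = 0: f_floor = N_wall = 421.55 N.

f ≈ 422 N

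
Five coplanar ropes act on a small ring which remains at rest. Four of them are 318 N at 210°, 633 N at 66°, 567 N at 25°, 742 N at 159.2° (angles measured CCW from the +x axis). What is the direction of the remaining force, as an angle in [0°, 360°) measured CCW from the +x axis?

Sum the known components: ΣF_x = -197.7 N, ΣF_y = 922.4 N.
For equilibrium the remaining force must supply (−ΣF_x, −ΣF_y) = (197.7, -922.4) N.
Magnitude = √((197.7)² + (-922.4)²) = 943.3 N; direction = atan2(-922.4, 197.7) = 282.1°.

θ ≈ 282°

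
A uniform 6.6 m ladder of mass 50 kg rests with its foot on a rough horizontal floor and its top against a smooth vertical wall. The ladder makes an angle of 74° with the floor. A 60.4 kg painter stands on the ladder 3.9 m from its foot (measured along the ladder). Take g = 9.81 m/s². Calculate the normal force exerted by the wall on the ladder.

Torques about the foot: N_wall · 6.6 sin 74° = 50×9.81×3.3 cos 74° + 60.4×9.81×3.9 cos 74° → N_wall = 170.72 N.

N_wall ≈ 171 N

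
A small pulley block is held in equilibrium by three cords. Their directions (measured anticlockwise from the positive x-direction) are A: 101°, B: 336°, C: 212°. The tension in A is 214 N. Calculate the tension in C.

T_C ≈ 211 N

Resolve: ΣF_x = 214 cos 101° + T_B cos 336° + T_C cos 212° = 0.
        ΣF_y = 214 sin 101° + T_B sin 336° + T_C sin 212° = 0.
The known terms sum to (-40.83, 210.1) N, so 0.9135 T_B − 0.8480 T_C = 40.83 and -0.4067 T_B − 0.5299 T_C = -210.1.
Solving simultaneously: T_B = 241 N, T_C = 211.4 N.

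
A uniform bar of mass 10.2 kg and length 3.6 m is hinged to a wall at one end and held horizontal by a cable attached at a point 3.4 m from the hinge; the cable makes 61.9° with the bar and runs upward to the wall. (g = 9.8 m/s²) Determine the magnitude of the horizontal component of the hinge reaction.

H_x ≈ 28.3 N

Take torques about the hinge: T sin 61.9° · 3.4 = 10.2×9.8×1.8 = 179.93 N·m.
So T = 179.93 / (0.8821 × 3.4) = 59.991 N.
ΣF_x = 0: H_x = T cos 61.9° = 28.257 N.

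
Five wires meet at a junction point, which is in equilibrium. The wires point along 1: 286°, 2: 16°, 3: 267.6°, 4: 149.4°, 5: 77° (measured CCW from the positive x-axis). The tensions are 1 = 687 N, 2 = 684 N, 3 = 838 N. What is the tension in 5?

T_5 ≈ 749 N

Resolve: ΣF_x = 687 cos 286° + 684 cos 16° + 838 cos 267.6° + T_4 cos 149.4° + T_5 cos 77° = 0.
        ΣF_y = 687 sin 286° + 684 sin 16° + 838 sin 267.6° + T_4 sin 149.4° + T_5 sin 77° = 0.
The known terms sum to (811.8, -1309) N, so -0.8607 T_4 + 0.2250 T_5 = -811.8 and 0.5090 T_4 + 0.9744 T_5 = 1309.
Solving simultaneously: T_4 = 1139 N, T_5 = 748.6 N.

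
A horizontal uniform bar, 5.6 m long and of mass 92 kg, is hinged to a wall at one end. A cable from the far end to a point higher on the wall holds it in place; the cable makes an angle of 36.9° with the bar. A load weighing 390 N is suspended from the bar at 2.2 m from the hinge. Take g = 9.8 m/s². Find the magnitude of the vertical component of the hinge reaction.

|H_y| ≈ 688 N

Take torques about the hinge: T sin 36.9° · 5.6 = 92×9.8×2.8 + 390×2.2 = 3382.5 N·m.
So T = 3382.5 / (0.6004 × 5.6) = 1006 N.
ΣF_y = 0: H_y = (92×9.8 + 390) − T sin 36.9° = 1291.6 − 604.01 = 687.59 N.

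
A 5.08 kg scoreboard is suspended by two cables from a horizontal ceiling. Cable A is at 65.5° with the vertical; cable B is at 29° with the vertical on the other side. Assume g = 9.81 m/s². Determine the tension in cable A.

T_A ≈ 24.2 N

Angles from the horizontal: cable A is 90° − 65.5° = 24.5°, cable B is 90° − 29° = 61°.
Weight W = 5.08 × 9.81 = 49.83 N acts straight down.
Horizontal: T_A cos 24.5° = T_B cos 61°  →  T_B = 1.877 T_A.
Vertical: T_A sin 24.5° + T_B sin 61° = 49.83.
Substituting the horizontal relation into the vertical equation gives 2.056 T_A = 49.83, so T_A = 24.24 N.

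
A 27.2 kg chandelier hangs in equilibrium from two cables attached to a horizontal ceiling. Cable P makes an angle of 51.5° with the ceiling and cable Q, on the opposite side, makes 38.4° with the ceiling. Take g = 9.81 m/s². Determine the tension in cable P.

Weight W = 27.2 × 9.81 = 266.8 N acts straight down.
Horizontal: T_P cos 51.5° = T_Q cos 38.4°  →  T_Q = 0.7943 T_P.
Vertical: T_P sin 51.5° + T_Q sin 38.4° = 266.8.
Substituting the horizontal relation into the vertical equation gives 1.276 T_P = 266.8, so T_P = 209.1 N.

T_P ≈ 209 N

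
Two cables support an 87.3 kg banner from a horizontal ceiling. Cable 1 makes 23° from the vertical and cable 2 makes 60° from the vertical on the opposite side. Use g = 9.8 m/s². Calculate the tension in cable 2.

T_2 ≈ 337 N

Angles from the horizontal: cable 1 is 90° − 23° = 67°, cable 2 is 90° − 60° = 30°.
Weight W = 87.3 × 9.8 = 855.5 N acts straight down.
Horizontal: T_1 cos 67° = T_2 cos 30°  →  T_1 = 2.216 T_2.
Vertical: T_1 sin 67° + T_2 sin 30° = 855.5.
Substituting the horizontal relation into the vertical equation gives 2.54 T_2 = 855.5, so T_2 = 336.8 N.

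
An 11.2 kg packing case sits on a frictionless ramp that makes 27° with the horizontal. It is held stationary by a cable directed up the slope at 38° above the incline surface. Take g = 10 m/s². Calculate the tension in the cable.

Take axes along and perpendicular to the incline. Weight components: W sin 27° = 50.85 N down-slope, W cos 27° = 99.79 N into the surface.
Along incline: T cos 38° = W sin 27° → T = 64.53 N.
Perpendicular: N = W cos 27° − T sin 38° = 60.07 N.

T ≈ 64.5 N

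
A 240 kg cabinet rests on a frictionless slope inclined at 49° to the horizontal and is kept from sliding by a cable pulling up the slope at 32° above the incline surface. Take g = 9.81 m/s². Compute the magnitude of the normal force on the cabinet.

N ≈ 434 N

Take axes along and perpendicular to the incline. Weight components: W sin 49° = 1777 N down-slope, W cos 49° = 1545 N into the surface.
Along incline: T cos 32° = W sin 49° → T = 2095 N.
Perpendicular: N = W cos 49° − T sin 32° = 434.3 N.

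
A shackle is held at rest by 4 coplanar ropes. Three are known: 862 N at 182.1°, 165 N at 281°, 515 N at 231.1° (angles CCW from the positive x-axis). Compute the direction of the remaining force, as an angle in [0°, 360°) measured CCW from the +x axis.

Sum the known components: ΣF_x = -1153 N, ΣF_y = -594.4 N.
For equilibrium the remaining force must supply (−ΣF_x, −ΣF_y) = (1153, 594.4) N.
Magnitude = √((1153)² + (594.4)²) = 1297 N; direction = atan2(594.4, 1153) = 27.3°.

θ ≈ 27.3°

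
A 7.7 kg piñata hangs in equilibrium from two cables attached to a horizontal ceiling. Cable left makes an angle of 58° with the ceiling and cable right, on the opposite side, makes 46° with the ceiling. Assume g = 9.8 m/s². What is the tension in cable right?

Weight W = 7.7 × 9.8 = 75.46 N acts straight down.
Horizontal: T_left cos 58° = T_right cos 46°  →  T_left = 1.311 T_right.
Vertical: T_left sin 58° + T_right sin 46° = 75.46.
Substituting the horizontal relation into the vertical equation gives 1.831 T_right = 75.46, so T_right = 41.21 N.

T_right ≈ 41.2 N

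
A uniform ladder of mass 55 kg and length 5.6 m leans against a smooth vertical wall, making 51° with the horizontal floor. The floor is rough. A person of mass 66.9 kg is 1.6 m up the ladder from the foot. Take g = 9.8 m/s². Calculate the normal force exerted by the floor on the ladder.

N_floor ≈ 1190 N

ΣF_y = 0: N_floor = 55×9.8 + 66.9×9.8 = 1194.6 N.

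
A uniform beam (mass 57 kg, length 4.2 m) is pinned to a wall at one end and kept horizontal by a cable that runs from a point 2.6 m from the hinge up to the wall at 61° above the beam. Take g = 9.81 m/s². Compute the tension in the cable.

Take torques about the hinge: T sin 61° · 2.6 = 57×9.81×2.1 = 1174.3 N·m.
So T = 1174.3 / (0.8746 × 2.6) = 516.38 N.

T ≈ 516 N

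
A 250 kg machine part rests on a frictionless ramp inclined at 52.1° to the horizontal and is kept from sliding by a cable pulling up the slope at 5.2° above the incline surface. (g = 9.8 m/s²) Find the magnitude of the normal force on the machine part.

N ≈ 1330 N

Take axes along and perpendicular to the incline. Weight components: W sin 52.1° = 1933 N down-slope, W cos 52.1° = 1505 N into the surface.
Along incline: T cos 5.2° = W sin 52.1° → T = 1941 N.
Perpendicular: N = W cos 52.1° − T sin 5.2° = 1329 N.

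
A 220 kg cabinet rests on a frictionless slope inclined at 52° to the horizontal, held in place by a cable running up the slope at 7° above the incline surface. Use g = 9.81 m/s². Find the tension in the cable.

Take axes along and perpendicular to the incline. Weight components: W sin 52° = 1701 N down-slope, W cos 52° = 1329 N into the surface.
Along incline: T cos 7° = W sin 52° → T = 1713 N.
Perpendicular: N = W cos 52° − T sin 7° = 1120 N.

T ≈ 1710 N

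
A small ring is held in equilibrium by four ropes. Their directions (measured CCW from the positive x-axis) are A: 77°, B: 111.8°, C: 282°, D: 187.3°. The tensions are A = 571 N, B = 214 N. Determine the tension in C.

T_C ≈ 745 N

Resolve: ΣF_x = 571 cos 77° + 214 cos 111.8° + T_C cos 282° + T_D cos 187.3° = 0.
        ΣF_y = 571 sin 77° + 214 sin 111.8° + T_C sin 282° + T_D sin 187.3° = 0.
The known terms sum to (48.97, 755.1) N, so 0.2079 T_C − 0.9919 T_D = -48.97 and -0.9781 T_C − 0.1271 T_D = -755.1.
Solving simultaneously: T_C = 745.2 N, T_D = 205.6 N.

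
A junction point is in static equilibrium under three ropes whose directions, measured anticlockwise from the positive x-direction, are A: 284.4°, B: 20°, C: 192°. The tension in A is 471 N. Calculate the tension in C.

Resolve: ΣF_x = 471 cos 284.4° + T_B cos 20° + T_C cos 192° = 0.
        ΣF_y = 471 sin 284.4° + T_B sin 20° + T_C sin 192° = 0.
The known terms sum to (117.1, -456.2) N, so 0.9397 T_B − 0.9781 T_C = -117.1 and 0.3420 T_B − 0.2079 T_C = 456.2.
Solving simultaneously: T_B = 3381 N, T_C = 3368 N.

T_C ≈ 3370 N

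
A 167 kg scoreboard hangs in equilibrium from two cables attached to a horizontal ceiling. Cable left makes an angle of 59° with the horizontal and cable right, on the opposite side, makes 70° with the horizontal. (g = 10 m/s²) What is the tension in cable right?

T_right ≈ 1110 N

Weight W = 167 × 10 = 1670 N acts straight down.
Horizontal: T_left cos 59° = T_right cos 70°  →  T_left = 0.6641 T_right.
Vertical: T_left sin 59° + T_right sin 70° = 1670.
Substituting the horizontal relation into the vertical equation gives 1.509 T_right = 1670, so T_right = 1107 N.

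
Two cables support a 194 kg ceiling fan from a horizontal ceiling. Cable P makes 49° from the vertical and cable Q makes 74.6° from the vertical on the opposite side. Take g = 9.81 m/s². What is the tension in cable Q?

Angles from the horizontal: cable P is 90° − 49° = 41°, cable Q is 90° − 74.6° = 15.4°.
Weight W = 194 × 9.81 = 1903 N acts straight down.
Horizontal: T_P cos 41° = T_Q cos 15.4°  →  T_P = 1.277 T_Q.
Vertical: T_P sin 41° + T_Q sin 15.4° = 1903.
Substituting the horizontal relation into the vertical equation gives 1.104 T_Q = 1903, so T_Q = 1724 N.

T_Q ≈ 1720 N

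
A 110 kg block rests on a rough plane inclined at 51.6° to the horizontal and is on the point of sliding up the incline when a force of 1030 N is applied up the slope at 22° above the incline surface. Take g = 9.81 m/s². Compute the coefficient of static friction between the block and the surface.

On the verge of sliding up the incline, friction is at its maximum μN and acts down the slope.
Perpendicular to incline: N = W cos 51.6° − P sin 22° = 670.3 − 385.8 = 284.4 N.
Along incline: P cos 22° − μN = W sin 51.6° → μ = −(W sin 51.6° − P cos 22°) / N = 0.3843.

μ ≈ 0.384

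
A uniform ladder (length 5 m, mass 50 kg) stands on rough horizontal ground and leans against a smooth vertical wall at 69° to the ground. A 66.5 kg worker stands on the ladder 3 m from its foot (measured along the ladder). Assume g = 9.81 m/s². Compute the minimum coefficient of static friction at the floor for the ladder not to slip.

ΣF_y = 0: N_floor = 50×9.81 + 66.5×9.81 = 1142.9 N.
Torques about the foot: N_wall · 5 sin 69° = 50×9.81×2.5 cos 69° + 66.5×9.81×3 cos 69° → N_wall = 244.39 N.
ΣF_x = 0: f_floor = N_wall = 244.39 N.
μ_min = f_floor / N_floor = 244.39 / 1142.9 = 0.2138.

μ_min ≈ 0.214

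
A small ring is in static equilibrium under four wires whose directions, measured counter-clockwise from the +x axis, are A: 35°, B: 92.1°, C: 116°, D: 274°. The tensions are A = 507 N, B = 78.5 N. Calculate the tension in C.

Resolve: ΣF_x = 507 cos 35° + 78.5 cos 92.1° + T_C cos 116° + T_D cos 274° = 0.
        ΣF_y = 507 sin 35° + 78.5 sin 92.1° + T_C sin 116° + T_D sin 274° = 0.
The known terms sum to (412.4, 369.3) N, so -0.4384 T_C + 0.0698 T_D = -412.4 and 0.8988 T_C − 0.9976 T_D = -369.3.
Solving simultaneously: T_C = 1167 N, T_D = 1422 N.

T_C ≈ 1170 N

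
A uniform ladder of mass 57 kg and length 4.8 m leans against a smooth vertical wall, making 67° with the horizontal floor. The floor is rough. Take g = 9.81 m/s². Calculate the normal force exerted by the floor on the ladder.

ΣF_y = 0: N_floor = 57×9.81 = 559.17 N.

N_floor ≈ 559 N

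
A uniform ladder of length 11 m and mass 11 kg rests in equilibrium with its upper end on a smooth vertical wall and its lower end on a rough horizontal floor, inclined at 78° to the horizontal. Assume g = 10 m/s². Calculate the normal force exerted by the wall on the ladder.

Torques about the foot: N_wall · 11 sin 78° = 11×10×5.5 cos 78° → N_wall = 11.691 N.

N_wall ≈ 11.7 N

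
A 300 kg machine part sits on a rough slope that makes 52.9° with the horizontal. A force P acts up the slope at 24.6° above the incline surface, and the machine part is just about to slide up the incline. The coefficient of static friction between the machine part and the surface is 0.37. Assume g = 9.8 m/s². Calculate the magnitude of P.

On the verge of sliding up the incline, friction equals μN and acts down the slope.
Perpendicular: N + P sin 24.6° = W cos 52.9° = 1773 N.
Along incline: P cos 24.6° = W sin 52.9° + μN  with W sin 52.9° = 2345 N.
Solving the pair for P and N: P = 2823 N, N = 598.5 N (and f = μN = 221.4 N).

P ≈ 2820 N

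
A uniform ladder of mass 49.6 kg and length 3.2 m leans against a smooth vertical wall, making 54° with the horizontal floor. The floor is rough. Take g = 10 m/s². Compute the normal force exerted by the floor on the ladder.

N_floor ≈ 496 N

ΣF_y = 0: N_floor = 49.6×10 = 496 N.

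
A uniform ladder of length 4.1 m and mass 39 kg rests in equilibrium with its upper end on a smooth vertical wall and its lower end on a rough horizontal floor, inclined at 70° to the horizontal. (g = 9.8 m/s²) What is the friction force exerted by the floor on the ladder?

f ≈ 69.6 N

Torques about the foot: N_wall · 4.1 sin 70° = 39×9.8×2.05 cos 70° → N_wall = 69.555 N.
ΣF_x = 0: f_floor = N_wall = 69.555 N.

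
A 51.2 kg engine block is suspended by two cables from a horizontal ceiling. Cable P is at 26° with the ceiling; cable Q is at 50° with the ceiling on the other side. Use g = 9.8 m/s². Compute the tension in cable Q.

Weight W = 51.2 × 9.8 = 501.8 N acts straight down.
Horizontal: T_P cos 26° = T_Q cos 50°  →  T_P = 0.7152 T_Q.
Vertical: T_P sin 26° + T_Q sin 50° = 501.8.
Substituting the horizontal relation into the vertical equation gives 1.08 T_Q = 501.8, so T_Q = 464.8 N.

T_Q ≈ 465 N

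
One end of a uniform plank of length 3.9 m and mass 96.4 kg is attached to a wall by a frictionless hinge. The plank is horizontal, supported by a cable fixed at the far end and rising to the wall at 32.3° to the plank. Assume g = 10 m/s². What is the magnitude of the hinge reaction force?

Take torques about the hinge: T sin 32.3° · 3.9 = 96.4×10×1.95 = 1879.8 N·m.
So T = 1879.8 / (0.5344 × 3.9) = 902.03 N.
ΣF_x = 0: H_x = T cos 32.3° = 762.45 N.
ΣF_y = 0: H_y = (96.4×10) − T sin 32.3° = 964 − 482 = 482 N.
|H| = √(H_x² + H_y²) = √((762.45)² + (482)²) = 902.03 N.

|H| ≈ 902 N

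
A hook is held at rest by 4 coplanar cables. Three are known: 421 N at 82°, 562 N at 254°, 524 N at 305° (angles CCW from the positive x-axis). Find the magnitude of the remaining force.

Sum the known components: ΣF_x = 204.2 N, ΣF_y = -552.6 N.
For equilibrium the remaining force must supply (−ΣF_x, −ΣF_y) = (-204.2, 552.6) N.
Magnitude = √((-204.2)² + (552.6)²) = 589.1 N; direction = atan2(552.6, -204.2) = 110.3°.

F ≈ 589 N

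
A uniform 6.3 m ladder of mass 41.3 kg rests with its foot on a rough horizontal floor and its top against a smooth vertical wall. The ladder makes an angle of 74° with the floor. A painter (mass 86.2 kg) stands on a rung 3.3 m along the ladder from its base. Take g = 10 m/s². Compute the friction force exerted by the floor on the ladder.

Torques about the foot: N_wall · 6.3 sin 74° = 41.3×10×3.15 cos 74° + 86.2×10×3.3 cos 74° → N_wall = 188.69 N.
ΣF_x = 0: f_floor = N_wall = 188.69 N.

f ≈ 189 N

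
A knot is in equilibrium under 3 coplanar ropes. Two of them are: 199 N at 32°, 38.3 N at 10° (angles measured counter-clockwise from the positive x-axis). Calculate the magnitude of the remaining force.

F ≈ 235 N

Sum the known components: ΣF_x = 206.5 N, ΣF_y = 112.1 N.
For equilibrium the remaining force must supply (−ΣF_x, −ΣF_y) = (-206.5, -112.1) N.
Magnitude = √((-206.5)² + (-112.1)²) = 234.9 N; direction = atan2(-112.1, -206.5) = 208.5°.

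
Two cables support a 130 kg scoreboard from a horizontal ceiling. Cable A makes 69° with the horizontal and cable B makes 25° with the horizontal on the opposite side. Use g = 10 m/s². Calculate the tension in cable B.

Weight W = 130 × 10 = 1300 N acts straight down.
Horizontal: T_A cos 69° = T_B cos 25°  →  T_A = 2.529 T_B.
Vertical: T_A sin 69° + T_B sin 25° = 1300.
Substituting the horizontal relation into the vertical equation gives 2.784 T_B = 1300, so T_B = 467 N.

T_B ≈ 467 N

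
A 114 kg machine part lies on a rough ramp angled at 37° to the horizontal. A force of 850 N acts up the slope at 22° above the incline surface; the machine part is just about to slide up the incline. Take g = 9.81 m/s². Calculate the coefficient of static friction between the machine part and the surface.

μ ≈ 0.200

On the verge of sliding up the incline, friction is at its maximum μN and acts down the slope.
Perpendicular to incline: N = W cos 37° − P sin 22° = 893.1 − 318.4 = 574.7 N.
Along incline: P cos 22° − μN = W sin 37° → μ = −(W sin 37° − P cos 22°) / N = 0.2002.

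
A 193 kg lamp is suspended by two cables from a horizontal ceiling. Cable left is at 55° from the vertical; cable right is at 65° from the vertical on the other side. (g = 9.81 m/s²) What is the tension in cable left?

T_left ≈ 1980 N

Angles from the horizontal: cable left is 90° − 55° = 35°, cable right is 90° − 65° = 25°.
Weight W = 193 × 9.81 = 1893 N acts straight down.
Horizontal: T_left cos 35° = T_right cos 25°  →  T_right = 0.9038 T_left.
Vertical: T_left sin 35° + T_right sin 25° = 1893.
Substituting the horizontal relation into the vertical equation gives 0.9556 T_left = 1893, so T_left = 1981 N.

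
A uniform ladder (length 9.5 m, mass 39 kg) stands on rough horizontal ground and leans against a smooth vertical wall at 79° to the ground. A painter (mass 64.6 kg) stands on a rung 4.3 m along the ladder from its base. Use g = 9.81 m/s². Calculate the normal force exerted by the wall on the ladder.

N_wall ≈ 92.9 N

Torques about the foot: N_wall · 9.5 sin 79° = 39×9.81×4.75 cos 79° + 64.6×9.81×4.3 cos 79° → N_wall = 92.941 N.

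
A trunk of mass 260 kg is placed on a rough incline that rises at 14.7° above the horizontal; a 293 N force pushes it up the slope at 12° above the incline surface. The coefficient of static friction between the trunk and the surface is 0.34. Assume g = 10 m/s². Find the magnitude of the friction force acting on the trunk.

Axes along / perpendicular to the incline. W sin 14.7° = 659.8 N down-slope; W cos 14.7° = 2515 N into the surface.
Perpendicular: N = W cos 14.7° − P sin 12° = 2515 − 60.92 = 2454 N.
Along incline: P cos 12° + f = W sin 14.7° (friction acts up-slope) → f = 659.8 − 286.6 = 373.2 N.
|f| = 373.2 N ≤ μN = 834.4 N, so the trunk is indeed static.

f ≈ 373 N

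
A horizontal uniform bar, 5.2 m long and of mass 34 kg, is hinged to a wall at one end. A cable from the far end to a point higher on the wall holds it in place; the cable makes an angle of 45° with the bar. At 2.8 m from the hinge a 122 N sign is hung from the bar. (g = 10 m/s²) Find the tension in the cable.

T ≈ 333 N

Take torques about the hinge: T sin 45° · 5.2 = 34×10×2.6 + 122×2.8 = 1225.6 N·m.
So T = 1225.6 / (0.7071 × 5.2) = 333.32 N.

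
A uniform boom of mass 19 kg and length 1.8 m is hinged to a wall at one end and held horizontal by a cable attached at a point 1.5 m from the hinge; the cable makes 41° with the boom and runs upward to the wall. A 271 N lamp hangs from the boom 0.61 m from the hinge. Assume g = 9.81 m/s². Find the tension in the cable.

Take torques about the hinge: T sin 41° · 1.5 = 19×9.81×0.9 + 271×0.61 = 333.06 N·m.
So T = 333.06 / (0.6561 × 1.5) = 338.45 N.

T ≈ 338 N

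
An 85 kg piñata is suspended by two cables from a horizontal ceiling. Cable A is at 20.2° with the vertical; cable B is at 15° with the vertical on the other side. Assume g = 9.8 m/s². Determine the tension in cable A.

T_A ≈ 374 N

Angles from the horizontal: cable A is 90° − 20.2° = 69.8°, cable B is 90° − 15° = 75°.
Weight W = 85 × 9.8 = 833 N acts straight down.
Horizontal: T_A cos 69.8° = T_B cos 75°  →  T_B = 1.334 T_A.
Vertical: T_A sin 69.8° + T_B sin 75° = 833.
Substituting the horizontal relation into the vertical equation gives 2.227 T_A = 833, so T_A = 374 N.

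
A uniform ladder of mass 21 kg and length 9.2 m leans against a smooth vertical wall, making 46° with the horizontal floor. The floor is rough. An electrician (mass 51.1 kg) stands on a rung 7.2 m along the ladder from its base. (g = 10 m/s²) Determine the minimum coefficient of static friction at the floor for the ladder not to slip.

ΣF_y = 0: N_floor = 21×10 + 51.1×10 = 721 N.
Torques about the foot: N_wall · 9.2 sin 46° = 21×10×4.6 cos 46° + 51.1×10×7.2 cos 46° → N_wall = 487.59 N.
ΣF_x = 0: f_floor = N_wall = 487.59 N.
μ_min = f_floor / N_floor = 487.59 / 721 = 0.6763.

μ_min ≈ 0.676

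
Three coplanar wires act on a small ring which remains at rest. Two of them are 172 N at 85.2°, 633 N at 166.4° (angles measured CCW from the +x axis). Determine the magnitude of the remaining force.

F ≈ 681 N

Sum the known components: ΣF_x = -600.9 N, ΣF_y = 320.2 N.
For equilibrium the remaining force must supply (−ΣF_x, −ΣF_y) = (600.9, -320.2) N.
Magnitude = √((600.9)² + (-320.2)²) = 680.9 N; direction = atan2(-320.2, 600.9) = 331.9°.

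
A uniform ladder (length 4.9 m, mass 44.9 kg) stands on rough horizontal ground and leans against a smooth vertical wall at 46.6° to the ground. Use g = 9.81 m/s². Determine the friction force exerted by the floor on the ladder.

Torques about the foot: N_wall · 4.9 sin 46.6° = 44.9×9.81×2.45 cos 46.6° → N_wall = 208.27 N.
ΣF_x = 0: f_floor = N_wall = 208.27 N.

f ≈ 208 N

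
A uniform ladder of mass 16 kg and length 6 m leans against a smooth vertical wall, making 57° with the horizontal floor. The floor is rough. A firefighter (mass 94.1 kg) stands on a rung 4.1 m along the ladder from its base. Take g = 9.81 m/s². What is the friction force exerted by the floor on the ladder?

f ≈ 461 N

Torques about the foot: N_wall · 6 sin 57° = 16×9.81×3 cos 57° + 94.1×9.81×4.1 cos 57° → N_wall = 460.61 N.
ΣF_x = 0: f_floor = N_wall = 460.61 N.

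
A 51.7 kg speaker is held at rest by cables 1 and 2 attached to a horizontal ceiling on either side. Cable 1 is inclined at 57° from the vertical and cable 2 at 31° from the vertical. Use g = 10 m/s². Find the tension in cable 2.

T_2 ≈ 434 N

Angles from the horizontal: cable 1 is 90° − 57° = 33°, cable 2 is 90° − 31° = 59°.
Weight W = 51.7 × 10 = 517 N acts straight down.
Horizontal: T_1 cos 33° = T_2 cos 59°  →  T_1 = 0.6141 T_2.
Vertical: T_1 sin 33° + T_2 sin 59° = 517.
Substituting the horizontal relation into the vertical equation gives 1.192 T_2 = 517, so T_2 = 433.9 N.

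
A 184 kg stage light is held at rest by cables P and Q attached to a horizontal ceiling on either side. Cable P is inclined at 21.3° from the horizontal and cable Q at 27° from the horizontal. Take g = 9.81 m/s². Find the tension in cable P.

Weight W = 184 × 9.81 = 1805 N acts straight down.
Horizontal: T_P cos 21.3° = T_Q cos 27°  →  T_Q = 1.046 T_P.
Vertical: T_P sin 21.3° + T_Q sin 27° = 1805.
Substituting the horizontal relation into the vertical equation gives 0.838 T_P = 1805, so T_P = 2154 N.

T_P ≈ 2150 N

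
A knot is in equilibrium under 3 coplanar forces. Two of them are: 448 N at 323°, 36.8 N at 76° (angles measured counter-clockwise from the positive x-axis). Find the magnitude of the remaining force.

Sum the known components: ΣF_x = 366.7 N, ΣF_y = -233.9 N.
For equilibrium the remaining force must supply (−ΣF_x, −ΣF_y) = (-366.7, 233.9) N.
Magnitude = √((-366.7)² + (233.9)²) = 434.9 N; direction = atan2(233.9, -366.7) = 147.5°.

F ≈ 435 N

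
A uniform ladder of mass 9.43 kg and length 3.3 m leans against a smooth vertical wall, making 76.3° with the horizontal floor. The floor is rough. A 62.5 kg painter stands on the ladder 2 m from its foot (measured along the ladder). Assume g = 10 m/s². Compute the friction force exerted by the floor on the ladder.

Torques about the foot: N_wall · 3.3 sin 76.3° = 9.43×10×1.65 cos 76.3° + 62.5×10×2 cos 76.3° → N_wall = 103.83 N.
ΣF_x = 0: f_floor = N_wall = 103.83 N.

f ≈ 104 N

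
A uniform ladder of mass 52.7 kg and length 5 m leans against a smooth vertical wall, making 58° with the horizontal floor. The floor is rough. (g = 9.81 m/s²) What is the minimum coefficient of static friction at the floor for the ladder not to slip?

μ_min ≈ 0.312

ΣF_y = 0: N_floor = 52.7×9.81 = 516.99 N.
Torques about the foot: N_wall · 5 sin 58° = 52.7×9.81×2.5 cos 58° → N_wall = 161.52 N.
ΣF_x = 0: f_floor = N_wall = 161.52 N.
μ_min = f_floor / N_floor = 161.52 / 516.99 = 0.3124.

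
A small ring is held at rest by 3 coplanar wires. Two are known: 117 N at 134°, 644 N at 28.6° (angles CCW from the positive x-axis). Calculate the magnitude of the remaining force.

Sum the known components: ΣF_x = 484.1 N, ΣF_y = 392.4 N.
For equilibrium the remaining force must supply (−ΣF_x, −ΣF_y) = (-484.1, -392.4) N.
Magnitude = √((-484.1)² + (-392.4)²) = 623.2 N; direction = atan2(-392.4, -484.1) = 219.0°.

F ≈ 623 N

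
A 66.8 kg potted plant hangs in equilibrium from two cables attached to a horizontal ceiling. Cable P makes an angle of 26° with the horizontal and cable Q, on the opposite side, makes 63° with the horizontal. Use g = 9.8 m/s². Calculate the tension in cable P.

Weight W = 66.8 × 9.8 = 654.6 N acts straight down.
Horizontal: T_P cos 26° = T_Q cos 63°  →  T_Q = 1.98 T_P.
Vertical: T_P sin 26° + T_Q sin 63° = 654.6.
Substituting the horizontal relation into the vertical equation gives 2.202 T_P = 654.6, so T_P = 297.2 N.

T_P ≈ 297 N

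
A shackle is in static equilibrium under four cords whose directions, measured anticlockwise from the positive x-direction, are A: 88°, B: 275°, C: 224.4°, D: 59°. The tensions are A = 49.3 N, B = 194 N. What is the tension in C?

T_C ≈ 358 N

Resolve: ΣF_x = 49.3 cos 88° + 194 cos 275° + T_C cos 224.4° + T_D cos 59° = 0.
        ΣF_y = 49.3 sin 88° + 194 sin 275° + T_C sin 224.4° + T_D sin 59° = 0.
The known terms sum to (18.63, -144) N, so -0.7145 T_C + 0.5150 T_D = -18.63 and -0.6997 T_C + 0.8572 T_D = 144.
Solving simultaneously: T_C = 357.6 N, T_D = 459.8 N.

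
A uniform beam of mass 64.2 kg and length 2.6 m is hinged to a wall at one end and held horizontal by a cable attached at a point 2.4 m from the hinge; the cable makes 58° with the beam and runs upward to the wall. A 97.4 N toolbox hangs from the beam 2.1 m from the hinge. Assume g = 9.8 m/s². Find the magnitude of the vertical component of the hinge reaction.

Take torques about the hinge: T sin 58° · 2.4 = 64.2×9.8×1.3 + 97.4×2.1 = 1022.4 N·m.
So T = 1022.4 / (0.8480 × 2.4) = 502.35 N.
ΣF_y = 0: H_y = (64.2×9.8 + 97.4) − T sin 58° = 726.56 − 426.02 = 300.54 N.

|H_y| ≈ 301 N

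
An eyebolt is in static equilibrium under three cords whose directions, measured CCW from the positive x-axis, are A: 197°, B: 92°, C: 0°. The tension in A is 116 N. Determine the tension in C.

T_C ≈ 112 N

Resolve: ΣF_x = 116 cos 197° + T_B cos 92° + T_C cos 0° = 0.
        ΣF_y = 116 sin 197° + T_B sin 92° + T_C sin 0° = 0.
The known terms sum to (-110.9, -33.92) N, so -0.0349 T_B + 1.0000 T_C = 110.9 and 0.9994 T_B + 0.0000 T_C = 33.92.
Solving simultaneously: T_B = 33.94 N, T_C = 112.1 N.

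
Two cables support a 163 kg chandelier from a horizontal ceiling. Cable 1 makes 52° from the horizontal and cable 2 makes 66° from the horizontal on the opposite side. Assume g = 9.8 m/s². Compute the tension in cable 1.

Weight W = 163 × 9.8 = 1597 N acts straight down.
Horizontal: T_1 cos 52° = T_2 cos 66°  →  T_2 = 1.514 T_1.
Vertical: T_1 sin 52° + T_2 sin 66° = 1597.
Substituting the horizontal relation into the vertical equation gives 2.171 T_1 = 1597, so T_1 = 735.9 N.

T_1 ≈ 736 N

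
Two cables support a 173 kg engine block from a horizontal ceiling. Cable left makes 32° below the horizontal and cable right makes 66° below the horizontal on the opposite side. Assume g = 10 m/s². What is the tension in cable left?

Weight W = 173 × 10 = 1730 N acts straight down.
Horizontal: T_left cos 32° = T_right cos 66°  →  T_right = 2.085 T_left.
Vertical: T_left sin 32° + T_right sin 66° = 1730.
Substituting the horizontal relation into the vertical equation gives 2.435 T_left = 1730, so T_left = 710.6 N.

T_left ≈ 711 N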